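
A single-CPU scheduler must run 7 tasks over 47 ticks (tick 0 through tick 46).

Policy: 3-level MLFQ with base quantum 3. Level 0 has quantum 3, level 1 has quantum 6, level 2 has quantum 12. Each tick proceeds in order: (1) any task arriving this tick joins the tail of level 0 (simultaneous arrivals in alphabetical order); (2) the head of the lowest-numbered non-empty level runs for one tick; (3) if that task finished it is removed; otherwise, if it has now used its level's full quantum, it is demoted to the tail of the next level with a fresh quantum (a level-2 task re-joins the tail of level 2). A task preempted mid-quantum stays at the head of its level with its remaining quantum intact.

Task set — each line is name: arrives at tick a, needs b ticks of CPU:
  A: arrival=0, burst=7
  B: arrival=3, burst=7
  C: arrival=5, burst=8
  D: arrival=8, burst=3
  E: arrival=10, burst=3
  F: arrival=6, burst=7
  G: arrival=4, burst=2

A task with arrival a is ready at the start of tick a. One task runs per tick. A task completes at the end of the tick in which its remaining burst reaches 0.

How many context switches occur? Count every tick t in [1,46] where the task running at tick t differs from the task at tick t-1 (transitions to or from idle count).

context switches = 11

t=0: L0/L1/L2 = A/-/- → run A
t=1: L0/L1/L2 = A/-/- → run A
t=2: L0/L1/L2 = A/-/- → run A
t=3: L0/L1/L2 = B/A/- → run B
t=4: L0/L1/L2 = BG/A/- → run B
t=5: L0/L1/L2 = BGC/A/- → run B
t=6: L0/L1/L2 = GCF/AB/- → run G
t=7: L0/L1/L2 = GCF/AB/- → run G
t=8: L0/L1/L2 = CFD/AB/- → run C
t=9: L0/L1/L2 = CFD/AB/- → run C
t=10: L0/L1/L2 = CFDE/AB/- → run C
t=11: L0/L1/L2 = FDE/ABC/- → run F
t=12: L0/L1/L2 = FDE/ABC/- → run F
t=13: L0/L1/L2 = FDE/ABC/- → run F
t=14: L0/L1/L2 = DE/ABCF/- → run D
t=15: L0/L1/L2 = DE/ABCF/- → run D
t=16: L0/L1/L2 = DE/ABCF/- → run D
t=17: L0/L1/L2 = E/ABCF/- → run E
t=18: L0/L1/L2 = E/ABCF/- → run E
t=19: L0/L1/L2 = E/ABCF/- → run E
t=20: L0/L1/L2 = -/ABCF/- → run A
t=21: L0/L1/L2 = -/ABCF/- → run A
t=22: L0/L1/L2 = -/ABCF/- → run A
t=23: L0/L1/L2 = -/ABCF/- → run A
t=24: L0/L1/L2 = -/BCF/- → run B
t=25: L0/L1/L2 = -/BCF/- → run B
t=26: L0/L1/L2 = -/BCF/- → run B
t=27: L0/L1/L2 = -/BCF/- → run B
t=28: L0/L1/L2 = -/CF/- → run C
t=29: L0/L1/L2 = -/CF/- → run C
t=30: L0/L1/L2 = -/CF/- → run C
t=31: L0/L1/L2 = -/CF/- → run C
t=32: L0/L1/L2 = -/CF/- → run C
t=33: L0/L1/L2 = -/F/- → run F
t=34: L0/L1/L2 = -/F/- → run F
t=35: L0/L1/L2 = -/F/- → run F
t=36: L0/L1/L2 = -/F/- → run F
t=37: (idle)
t=38: (idle)
t=39: (idle)
t=40: (idle)
t=41: (idle)
t=42: (idle)
t=43: (idle)
t=44: (idle)
t=45: (idle)
t=46: (idle)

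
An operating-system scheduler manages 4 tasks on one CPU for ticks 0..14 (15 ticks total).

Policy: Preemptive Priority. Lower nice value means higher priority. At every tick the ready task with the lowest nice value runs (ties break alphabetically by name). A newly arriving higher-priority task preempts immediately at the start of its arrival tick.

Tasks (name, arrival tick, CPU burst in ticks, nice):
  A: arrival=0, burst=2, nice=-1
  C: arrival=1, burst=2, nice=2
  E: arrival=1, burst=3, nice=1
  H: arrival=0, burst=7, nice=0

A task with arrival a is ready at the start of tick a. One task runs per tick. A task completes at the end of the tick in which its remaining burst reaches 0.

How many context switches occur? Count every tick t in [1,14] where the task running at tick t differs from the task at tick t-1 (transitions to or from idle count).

t=0: ready={A,H} → run A
t=1: ready={A,C,E,H} → run A
t=2: ready={C,E,H} → run H
t=3: ready={C,E,H} → run H
t=4: ready={C,E,H} → run H
t=5: ready={C,E,H} → run H
t=6: ready={C,E,H} → run H
t=7: ready={C,E,H} → run H
t=8: ready={C,E,H} → run H
t=9: ready={C,E} → run E
t=10: ready={C,E} → run E
t=11: ready={C,E} → run E
t=12: ready={C} → run C
t=13: ready={C} → run C
t=14: (idle)

context switches = 4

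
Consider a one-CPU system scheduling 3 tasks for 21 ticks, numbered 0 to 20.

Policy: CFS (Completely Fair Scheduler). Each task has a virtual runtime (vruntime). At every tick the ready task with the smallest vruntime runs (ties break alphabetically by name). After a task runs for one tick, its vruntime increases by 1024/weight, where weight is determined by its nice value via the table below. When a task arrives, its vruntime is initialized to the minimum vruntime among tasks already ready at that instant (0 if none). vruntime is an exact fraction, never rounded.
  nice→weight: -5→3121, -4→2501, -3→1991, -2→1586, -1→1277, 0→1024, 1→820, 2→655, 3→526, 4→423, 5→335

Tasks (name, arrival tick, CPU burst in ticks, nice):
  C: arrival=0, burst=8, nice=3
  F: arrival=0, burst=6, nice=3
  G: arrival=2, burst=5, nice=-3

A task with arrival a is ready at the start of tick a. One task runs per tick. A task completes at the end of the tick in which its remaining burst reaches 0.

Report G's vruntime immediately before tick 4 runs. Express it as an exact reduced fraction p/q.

t=0: vr[C=0 F=0] → run C
t=1: vr[C=512/263 F=0] → run F
t=2: vr[C=512/263 F=512/263 G=512/263] → run C
t=3: vr[C=1024/263 F=512/263 G=512/263] → run F
t=4: vr[C=1024/263 F=1024/263 G=512/263] → run G
t=5: vr[C=1024/263 F=1024/263 G=1288704/523633] → run G
t=6: vr[C=1024/263 F=1024/263 G=1558016/523633] → run G
t=7: vr[C=1024/263 F=1024/263 G=1827328/523633] → run G
t=8: vr[C=1024/263 F=1024/263 G=2096640/523633] → run C
t=9: vr[C=1536/263 F=1024/263 G=2096640/523633] → run F
t=10: vr[C=1536/263 F=1536/263 G=2096640/523633] → run G
t=11: vr[C=1536/263 F=1536/263] → run C
t=12: vr[C=2048/263 F=1536/263] → run F
t=13: vr[C=2048/263 F=2048/263] → run C
t=14: vr[C=2560/263 F=2048/263] → run F
t=15: vr[C=2560/263 F=2560/263] → run C
t=16: vr[C=3072/263 F=2560/263] → run F
t=17: vr[C=3072/263] → run C
t=18: vr[C=3584/263] → run C
t=19: (idle)
t=20: (idle)

vruntime(G, start of tick 4) = 512/263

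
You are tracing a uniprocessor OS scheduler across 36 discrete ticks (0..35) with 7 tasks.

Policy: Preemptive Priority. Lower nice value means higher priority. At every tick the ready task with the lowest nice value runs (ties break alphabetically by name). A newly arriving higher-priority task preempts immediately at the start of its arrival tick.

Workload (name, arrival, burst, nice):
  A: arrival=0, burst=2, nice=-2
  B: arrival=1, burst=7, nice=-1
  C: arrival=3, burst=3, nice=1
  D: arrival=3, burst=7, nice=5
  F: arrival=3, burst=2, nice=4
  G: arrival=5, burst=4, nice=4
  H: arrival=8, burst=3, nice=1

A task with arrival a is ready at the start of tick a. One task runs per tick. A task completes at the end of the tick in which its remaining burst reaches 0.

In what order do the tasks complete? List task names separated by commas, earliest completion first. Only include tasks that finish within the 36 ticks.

completion order = A, B, C, H, F, G, D

t=0: ready={A} → run A
t=1: ready={A,B} → run A
t=2: ready={B} → run B
t=3: ready={B,C,D,F} → run B
t=4: ready={B,C,D,F} → run B
t=5: ready={B,C,D,F,G} → run B
t=6: ready={B,C,D,F,G} → run B
t=7: ready={B,C,D,F,G} → run B
t=8: ready={B,C,D,F,G,H} → run B
t=9: ready={C,D,F,G,H} → run C
t=10: ready={C,D,F,G,H} → run C
t=11: ready={C,D,F,G,H} → run C
t=12: ready={D,F,G,H} → run H
t=13: ready={D,F,G,H} → run H
t=14: ready={D,F,G,H} → run H
t=15: ready={D,F,G} → run F
t=16: ready={D,F,G} → run F
t=17: ready={D,G} → run G
t=18: ready={D,G} → run G
t=19: ready={D,G} → run G
t=20: ready={D,G} → run G
t=21: ready={D} → run D
t=22: ready={D} → run D
t=23: ready={D} → run D
t=24: ready={D} → run D
t=25: ready={D} → run D
t=26: ready={D} → run D
t=27: ready={D} → run D
t=28: (idle)
t=29: (idle)
t=30: (idle)
t=31: (idle)
t=32: (idle)
t=33: (idle)
t=34: (idle)
t=35: (idle)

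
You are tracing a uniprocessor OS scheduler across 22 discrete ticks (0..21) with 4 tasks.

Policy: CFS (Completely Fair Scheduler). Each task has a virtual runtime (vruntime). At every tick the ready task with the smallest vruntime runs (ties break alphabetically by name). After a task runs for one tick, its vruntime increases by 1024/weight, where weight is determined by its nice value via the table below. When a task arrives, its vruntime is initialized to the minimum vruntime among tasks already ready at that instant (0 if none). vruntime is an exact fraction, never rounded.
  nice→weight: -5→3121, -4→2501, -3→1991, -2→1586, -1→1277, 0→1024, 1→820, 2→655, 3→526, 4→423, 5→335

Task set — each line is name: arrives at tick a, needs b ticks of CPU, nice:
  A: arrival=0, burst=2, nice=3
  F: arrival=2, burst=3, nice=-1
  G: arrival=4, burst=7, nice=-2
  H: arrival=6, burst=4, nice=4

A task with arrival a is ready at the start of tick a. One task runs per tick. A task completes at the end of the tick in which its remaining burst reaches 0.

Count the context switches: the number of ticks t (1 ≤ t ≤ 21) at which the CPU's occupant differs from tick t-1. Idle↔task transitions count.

t=0: vr[A=0] → run A
t=1: vr[A=512/263] → run A
t=2: vr[F=0] → run F
t=3: vr[F=1024/1277] → run F
t=4: vr[F=2048/1277 G=2048/1277] → run F
t=5: vr[G=2048/1277] → run G
t=6: vr[G=2277888/1012661 H=2277888/1012661] → run G
t=7: vr[G=2931712/1012661 H=2277888/1012661] → run H
t=8: vr[G=2931712/1012661 H=2000511488/428355603] → run G
t=9: vr[G=3585536/1012661 H=2000511488/428355603] → run G
t=10: vr[G=4239360/1012661 H=2000511488/428355603] → run G
t=11: vr[G=4893184/1012661 H=2000511488/428355603] → run H
t=12: vr[G=4893184/1012661 H=3037476352/428355603] → run G
t=13: vr[G=5547008/1012661 H=3037476352/428355603] → run G
t=14: vr[H=3037476352/428355603] → run H
t=15: vr[H=1358147072/142785201] → run H
t=16: (idle)
t=17: (idle)
t=18: (idle)
t=19: (idle)
t=20: (idle)
t=21: (idle)

context switches = 8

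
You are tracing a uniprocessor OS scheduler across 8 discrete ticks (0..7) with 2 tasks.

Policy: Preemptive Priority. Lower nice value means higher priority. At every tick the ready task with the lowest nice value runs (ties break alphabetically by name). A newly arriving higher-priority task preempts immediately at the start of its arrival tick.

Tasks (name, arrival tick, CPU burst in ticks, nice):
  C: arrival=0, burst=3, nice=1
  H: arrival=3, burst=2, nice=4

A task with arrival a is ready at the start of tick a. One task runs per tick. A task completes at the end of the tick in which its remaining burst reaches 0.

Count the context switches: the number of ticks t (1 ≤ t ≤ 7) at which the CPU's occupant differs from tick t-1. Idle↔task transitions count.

context switches = 2

t=0: ready={C} → run C
t=1: ready={C} → run C
t=2: ready={C} → run C
t=3: ready={H} → run H
t=4: ready={H} → run H
t=5: (idle)
t=6: (idle)
t=7: (idle)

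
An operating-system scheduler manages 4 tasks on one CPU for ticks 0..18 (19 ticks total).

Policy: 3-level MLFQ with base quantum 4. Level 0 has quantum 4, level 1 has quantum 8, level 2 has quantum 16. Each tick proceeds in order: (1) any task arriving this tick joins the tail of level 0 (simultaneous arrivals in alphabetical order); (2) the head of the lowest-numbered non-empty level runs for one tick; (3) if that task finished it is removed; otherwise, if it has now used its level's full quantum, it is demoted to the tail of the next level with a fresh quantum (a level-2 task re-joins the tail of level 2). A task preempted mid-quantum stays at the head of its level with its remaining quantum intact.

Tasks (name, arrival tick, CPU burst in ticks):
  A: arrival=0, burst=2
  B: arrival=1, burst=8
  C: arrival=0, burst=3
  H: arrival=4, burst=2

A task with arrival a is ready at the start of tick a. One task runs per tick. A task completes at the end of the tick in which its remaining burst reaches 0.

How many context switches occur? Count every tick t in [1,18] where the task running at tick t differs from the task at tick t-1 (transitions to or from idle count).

t=0: L0/L1/L2 = AC/-/- → run A
t=1: L0/L1/L2 = ACB/-/- → run A
t=2: L0/L1/L2 = CB/-/- → run C
t=3: L0/L1/L2 = CB/-/- → run C
t=4: L0/L1/L2 = CBH/-/- → run C
t=5: L0/L1/L2 = BH/-/- → run B
t=6: L0/L1/L2 = BH/-/- → run B
t=7: L0/L1/L2 = BH/-/- → run B
t=8: L0/L1/L2 = BH/-/- → run B
t=9: L0/L1/L2 = H/B/- → run H
t=10: L0/L1/L2 = H/B/- → run H
t=11: L0/L1/L2 = -/B/- → run B
t=12: L0/L1/L2 = -/B/- → run B
t=13: L0/L1/L2 = -/B/- → run B
t=14: L0/L1/L2 = -/B/- → run B
t=15: (idle)
t=16: (idle)
t=17: (idle)
t=18: (idle)

context switches = 5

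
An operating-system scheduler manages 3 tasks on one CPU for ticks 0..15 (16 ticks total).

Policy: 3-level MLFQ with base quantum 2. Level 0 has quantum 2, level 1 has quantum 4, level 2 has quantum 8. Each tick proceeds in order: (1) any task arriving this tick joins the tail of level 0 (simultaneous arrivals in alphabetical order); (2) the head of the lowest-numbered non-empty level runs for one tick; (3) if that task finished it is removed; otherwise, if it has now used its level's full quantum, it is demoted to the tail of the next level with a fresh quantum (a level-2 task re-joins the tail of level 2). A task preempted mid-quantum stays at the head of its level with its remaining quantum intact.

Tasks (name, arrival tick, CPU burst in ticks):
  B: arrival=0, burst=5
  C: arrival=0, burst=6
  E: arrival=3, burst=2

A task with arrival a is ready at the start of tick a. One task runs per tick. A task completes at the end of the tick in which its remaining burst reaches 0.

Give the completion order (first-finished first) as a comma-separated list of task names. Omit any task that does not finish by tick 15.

t=0: L0/L1/L2 = BC/-/- → run B
t=1: L0/L1/L2 = BC/-/- → run B
t=2: L0/L1/L2 = C/B/- → run C
t=3: L0/L1/L2 = CE/B/- → run C
t=4: L0/L1/L2 = E/BC/- → run E
t=5: L0/L1/L2 = E/BC/- → run E
t=6: L0/L1/L2 = -/BC/- → run B
t=7: L0/L1/L2 = -/BC/- → run B
t=8: L0/L1/L2 = -/BC/- → run B
t=9: L0/L1/L2 = -/C/- → run C
t=10: L0/L1/L2 = -/C/- → run C
t=11: L0/L1/L2 = -/C/- → run C
t=12: L0/L1/L2 = -/C/- → run C
t=13: (idle)
t=14: (idle)
t=15: (idle)

completion order = E, B, C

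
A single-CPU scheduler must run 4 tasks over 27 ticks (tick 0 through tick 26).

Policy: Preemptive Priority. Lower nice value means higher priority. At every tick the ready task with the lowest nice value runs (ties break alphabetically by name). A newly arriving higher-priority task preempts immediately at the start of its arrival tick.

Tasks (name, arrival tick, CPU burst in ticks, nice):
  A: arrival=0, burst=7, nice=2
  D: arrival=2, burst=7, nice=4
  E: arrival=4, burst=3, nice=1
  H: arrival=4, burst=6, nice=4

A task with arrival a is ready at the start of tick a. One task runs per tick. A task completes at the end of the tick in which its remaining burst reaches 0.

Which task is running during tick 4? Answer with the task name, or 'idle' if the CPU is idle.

running at tick 4 = E

t=0: ready={A} → run A
t=1: ready={A} → run A
t=2: ready={A,D} → run A
t=3: ready={A,D} → run A
t=4: ready={A,D,E,H} → run E
t=5: ready={A,D,E,H} → run E
t=6: ready={A,D,E,H} → run E
t=7: ready={A,D,H} → run A
t=8: ready={A,D,H} → run A
t=9: ready={A,D,H} → run A
t=10: ready={D,H} → run D
t=11: ready={D,H} → run D
t=12: ready={D,H} → run D
t=13: ready={D,H} → run D
t=14: ready={D,H} → run D
t=15: ready={D,H} → run D
t=16: ready={D,H} → run D
t=17: ready={H} → run H
t=18: ready={H} → run H
t=19: ready={H} → run H
t=20: ready={H} → run H
t=21: ready={H} → run H
t=22: ready={H} → run H
t=23: (idle)
t=24: (idle)
t=25: (idle)
t=26: (idle)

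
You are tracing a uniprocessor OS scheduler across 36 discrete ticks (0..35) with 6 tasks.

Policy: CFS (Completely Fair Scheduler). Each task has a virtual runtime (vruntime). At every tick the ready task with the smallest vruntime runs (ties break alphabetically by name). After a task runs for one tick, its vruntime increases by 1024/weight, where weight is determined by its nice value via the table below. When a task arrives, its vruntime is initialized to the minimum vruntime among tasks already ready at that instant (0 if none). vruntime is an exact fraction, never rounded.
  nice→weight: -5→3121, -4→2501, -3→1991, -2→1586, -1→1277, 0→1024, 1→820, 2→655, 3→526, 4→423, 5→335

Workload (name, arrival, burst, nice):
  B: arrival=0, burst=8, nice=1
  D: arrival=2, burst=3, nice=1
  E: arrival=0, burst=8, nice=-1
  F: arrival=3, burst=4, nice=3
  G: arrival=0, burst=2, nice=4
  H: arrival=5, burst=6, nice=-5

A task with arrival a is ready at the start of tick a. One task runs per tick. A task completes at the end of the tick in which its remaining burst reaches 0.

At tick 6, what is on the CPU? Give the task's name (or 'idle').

running at tick 6 = H

t=0: vr[B=0 E=0 G=0] → run B
t=1: vr[B=256/205 E=0 G=0] → run E
t=2: vr[B=256/205 D=0 E=1024/1277 G=0] → run D
t=3: vr[B=256/205 D=256/205 E=1024/1277 F=0 G=0] → run F
t=4: vr[B=256/205 D=256/205 E=1024/1277 F=512/263 G=0] → run G
t=5: vr[B=256/205 D=256/205 E=1024/1277 F=512/263 G=1024/423 H=1024/1277] → run E
t=6: vr[B=256/205 D=256/205 E=2048/1277 F=512/263 G=1024/423 H=1024/1277] → run H
t=7: vr[B=256/205 D=256/205 E=2048/1277 F=512/263 G=1024/423 H=4503552/3985517] → run H
t=8: vr[B=256/205 D=256/205 E=2048/1277 F=512/263 G=1024/423 H=5811200/3985517] → run B
t=9: vr[B=512/205 D=256/205 E=2048/1277 F=512/263 G=1024/423 H=5811200/3985517] → run D
t=10: vr[B=512/205 D=512/205 E=2048/1277 F=512/263 G=1024/423 H=5811200/3985517] → run H
t=11: vr[B=512/205 D=512/205 E=2048/1277 F=512/263 G=1024/423 H=7118848/3985517] → run E
t=12: vr[B=512/205 D=512/205 E=3072/1277 F=512/263 G=1024/423 H=7118848/3985517] → run H
t=13: vr[B=512/205 D=512/205 E=3072/1277 F=512/263 G=1024/423 H=8426496/3985517] → run F
t=14: vr[B=512/205 D=512/205 E=3072/1277 F=1024/263 G=1024/423 H=8426496/3985517] → run H
t=15: vr[B=512/205 D=512/205 E=3072/1277 F=1024/263 G=1024/423 H=9734144/3985517] → run E
t=16: vr[B=512/205 D=512/205 E=4096/1277 F=1024/263 G=1024/423 H=9734144/3985517] → run G
t=17: vr[B=512/205 D=512/205 E=4096/1277 F=1024/263 H=9734144/3985517] → run H
t=18: vr[B=512/205 D=512/205 E=4096/1277 F=1024/263] → run B
t=19: vr[B=768/205 D=512/205 E=4096/1277 F=1024/263] → run D
t=20: vr[B=768/205 E=4096/1277 F=1024/263] → run E
t=21: vr[B=768/205 E=5120/1277 F=1024/263] → run B
t=22: vr[B=1024/205 E=5120/1277 F=1024/263] → run F
t=23: vr[B=1024/205 E=5120/1277 F=1536/263] → run E
t=24: vr[B=1024/205 E=6144/1277 F=1536/263] → run E
t=25: vr[B=1024/205 E=7168/1277 F=1536/263] → run B
t=26: vr[B=256/41 E=7168/1277 F=1536/263] → run E
t=27: vr[B=256/41 F=1536/263] → run F
t=28: vr[B=256/41] → run B
t=29: vr[B=1536/205] → run B
t=30: vr[B=1792/205] → run B
t=31: (idle)
t=32: (idle)
t=33: (idle)
t=34: (idle)
t=35: (idle)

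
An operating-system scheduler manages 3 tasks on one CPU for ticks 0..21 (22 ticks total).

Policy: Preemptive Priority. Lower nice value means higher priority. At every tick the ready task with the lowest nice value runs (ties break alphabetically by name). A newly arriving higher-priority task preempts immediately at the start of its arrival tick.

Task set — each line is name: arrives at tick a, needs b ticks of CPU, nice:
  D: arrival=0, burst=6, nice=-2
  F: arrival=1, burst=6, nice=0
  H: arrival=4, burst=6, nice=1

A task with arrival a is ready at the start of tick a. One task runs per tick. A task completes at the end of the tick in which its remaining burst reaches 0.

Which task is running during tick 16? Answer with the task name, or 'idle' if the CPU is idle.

t=0: ready={D} → run D
t=1: ready={D,F} → run D
t=2: ready={D,F} → run D
t=3: ready={D,F} → run D
t=4: ready={D,F,H} → run D
t=5: ready={D,F,H} → run D
t=6: ready={F,H} → run F
t=7: ready={F,H} → run F
t=8: ready={F,H} → run F
t=9: ready={F,H} → run F
t=10: ready={F,H} → run F
t=11: ready={F,H} → run F
t=12: ready={H} → run H
t=13: ready={H} → run H
t=14: ready={H} → run H
t=15: ready={H} → run H
t=16: ready={H} → run H
t=17: ready={H} → run H
t=18: (idle)
t=19: (idle)
t=20: (idle)
t=21: (idle)

running at tick 16 = H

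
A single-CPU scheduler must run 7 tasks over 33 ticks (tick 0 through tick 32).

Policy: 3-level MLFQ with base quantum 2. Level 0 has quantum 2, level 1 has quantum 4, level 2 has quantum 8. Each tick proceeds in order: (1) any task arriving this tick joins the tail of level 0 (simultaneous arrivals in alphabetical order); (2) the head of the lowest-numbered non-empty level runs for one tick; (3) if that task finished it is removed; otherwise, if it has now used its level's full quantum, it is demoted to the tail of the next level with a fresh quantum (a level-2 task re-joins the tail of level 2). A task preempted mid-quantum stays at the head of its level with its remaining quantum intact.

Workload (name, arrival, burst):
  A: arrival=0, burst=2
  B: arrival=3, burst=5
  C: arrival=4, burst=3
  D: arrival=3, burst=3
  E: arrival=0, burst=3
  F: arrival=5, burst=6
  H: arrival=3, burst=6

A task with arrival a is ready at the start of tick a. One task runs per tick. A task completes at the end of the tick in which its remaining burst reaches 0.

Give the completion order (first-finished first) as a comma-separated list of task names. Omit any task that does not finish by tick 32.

t=0: L0/L1/L2 = AE/-/- → run A
t=1: L0/L1/L2 = AE/-/- → run A
t=2: L0/L1/L2 = E/-/- → run E
t=3: L0/L1/L2 = EBDH/-/- → run E
t=4: L0/L1/L2 = BDHC/E/- → run B
t=5: L0/L1/L2 = BDHCF/E/- → run B
t=6: L0/L1/L2 = DHCF/EB/- → run D
t=7: L0/L1/L2 = DHCF/EB/- → run D
t=8: L0/L1/L2 = HCF/EBD/- → run H
t=9: L0/L1/L2 = HCF/EBD/- → run H
t=10: L0/L1/L2 = CF/EBDH/- → run C
t=11: L0/L1/L2 = CF/EBDH/- → run C
t=12: L0/L1/L2 = F/EBDHC/- → run F
t=13: L0/L1/L2 = F/EBDHC/- → run F
t=14: L0/L1/L2 = -/EBDHCF/- → run E
t=15: L0/L1/L2 = -/BDHCF/- → run B
t=16: L0/L1/L2 = -/BDHCF/- → run B
t=17: L0/L1/L2 = -/BDHCF/- → run B
t=18: L0/L1/L2 = -/DHCF/- → run D
t=19: L0/L1/L2 = -/HCF/- → run H
t=20: L0/L1/L2 = -/HCF/- → run H
t=21: L0/L1/L2 = -/HCF/- → run H
t=22: L0/L1/L2 = -/HCF/- → run H
t=23: L0/L1/L2 = -/CF/- → run C
t=24: L0/L1/L2 = -/F/- → run F
t=25: L0/L1/L2 = -/F/- → run F
t=26: L0/L1/L2 = -/F/- → run F
t=27: L0/L1/L2 = -/F/- → run F
t=28: (idle)
t=29: (idle)
t=30: (idle)
t=31: (idle)
t=32: (idle)

completion order = A, E, B, D, H, C, F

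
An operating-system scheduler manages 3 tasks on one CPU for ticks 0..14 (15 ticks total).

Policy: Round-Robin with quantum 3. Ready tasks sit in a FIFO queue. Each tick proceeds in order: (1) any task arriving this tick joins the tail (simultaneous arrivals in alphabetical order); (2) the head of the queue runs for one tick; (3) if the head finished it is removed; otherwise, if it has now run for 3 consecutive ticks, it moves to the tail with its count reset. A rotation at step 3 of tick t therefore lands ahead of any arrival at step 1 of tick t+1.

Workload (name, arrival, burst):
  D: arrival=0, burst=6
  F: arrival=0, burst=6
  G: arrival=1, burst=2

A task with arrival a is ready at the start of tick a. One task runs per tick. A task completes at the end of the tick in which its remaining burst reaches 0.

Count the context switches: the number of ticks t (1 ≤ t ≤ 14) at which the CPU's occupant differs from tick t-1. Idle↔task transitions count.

context switches = 5

t=0: queue=[D,F] q_used=0 → run D
t=1: queue=[D,F,G] q_used=1 → run D
t=2: queue=[D,F,G] q_used=2 → run D
t=3: queue=[F,G,D] q_used=0 → run F
t=4: queue=[F,G,D] q_used=1 → run F
t=5: queue=[F,G,D] q_used=2 → run F
t=6: queue=[G,D,F] q_used=0 → run G
t=7: queue=[G,D,F] q_used=1 → run G
t=8: queue=[D,F] q_used=0 → run D
t=9: queue=[D,F] q_used=1 → run D
t=10: queue=[D,F] q_used=2 → run D
t=11: queue=[F] q_used=0 → run F
t=12: queue=[F] q_used=1 → run F
t=13: queue=[F] q_used=2 → run F
t=14: (idle)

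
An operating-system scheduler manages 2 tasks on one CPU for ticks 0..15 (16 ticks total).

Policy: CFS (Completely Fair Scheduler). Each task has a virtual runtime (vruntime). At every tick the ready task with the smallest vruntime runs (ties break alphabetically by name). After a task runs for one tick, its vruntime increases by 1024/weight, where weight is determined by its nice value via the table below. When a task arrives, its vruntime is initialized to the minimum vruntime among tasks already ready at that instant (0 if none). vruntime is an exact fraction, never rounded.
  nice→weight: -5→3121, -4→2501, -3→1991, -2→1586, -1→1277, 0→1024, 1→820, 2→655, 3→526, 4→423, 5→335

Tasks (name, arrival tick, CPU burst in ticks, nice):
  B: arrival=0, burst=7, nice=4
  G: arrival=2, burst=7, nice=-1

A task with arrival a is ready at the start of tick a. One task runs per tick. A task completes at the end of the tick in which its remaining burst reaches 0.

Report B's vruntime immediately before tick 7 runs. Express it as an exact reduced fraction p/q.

t=0: vr[B=0] → run B
t=1: vr[B=1024/423] → run B
t=2: vr[B=2048/423 G=2048/423] → run B
t=3: vr[B=1024/141 G=2048/423] → run G
t=4: vr[B=1024/141 G=3048448/540171] → run G
t=5: vr[B=1024/141 G=3481600/540171] → run G
t=6: vr[B=1024/141 G=3914752/540171] → run G
t=7: vr[B=1024/141 G=4347904/540171] → run B
t=8: vr[B=4096/423 G=4347904/540171] → run G
t=9: vr[B=4096/423 G=4781056/540171] → run G
t=10: vr[B=4096/423 G=5214208/540171] → run G
t=11: vr[B=4096/423] → run B
t=12: vr[B=5120/423] → run B
t=13: vr[B=2048/141] → run B
t=14: (idle)
t=15: (idle)

vruntime(B, start of tick 7) = 1024/141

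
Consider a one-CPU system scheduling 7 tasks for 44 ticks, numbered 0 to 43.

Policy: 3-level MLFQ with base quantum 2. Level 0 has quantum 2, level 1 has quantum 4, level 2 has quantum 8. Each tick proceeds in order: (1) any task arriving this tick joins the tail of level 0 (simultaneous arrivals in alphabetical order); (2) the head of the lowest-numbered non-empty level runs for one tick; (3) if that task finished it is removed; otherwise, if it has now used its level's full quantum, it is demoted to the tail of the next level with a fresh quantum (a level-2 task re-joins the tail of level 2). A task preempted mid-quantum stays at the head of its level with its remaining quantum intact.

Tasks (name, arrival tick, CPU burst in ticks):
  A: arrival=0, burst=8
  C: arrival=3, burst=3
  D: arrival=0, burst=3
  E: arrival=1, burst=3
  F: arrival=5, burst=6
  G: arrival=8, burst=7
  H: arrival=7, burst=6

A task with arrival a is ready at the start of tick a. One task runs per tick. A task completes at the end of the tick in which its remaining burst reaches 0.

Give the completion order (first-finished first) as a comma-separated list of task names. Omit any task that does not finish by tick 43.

t=0: L0/L1/L2 = AD/-/- → run A
t=1: L0/L1/L2 = ADE/-/- → run A
t=2: L0/L1/L2 = DE/A/- → run D
t=3: L0/L1/L2 = DEC/A/- → run D
t=4: L0/L1/L2 = EC/AD/- → run E
t=5: L0/L1/L2 = ECF/AD/- → run E
t=6: L0/L1/L2 = CF/ADE/- → run C
t=7: L0/L1/L2 = CFH/ADE/- → run C
t=8: L0/L1/L2 = FHG/ADEC/- → run F
t=9: L0/L1/L2 = FHG/ADEC/- → run F
t=10: L0/L1/L2 = HG/ADECF/- → run H
t=11: L0/L1/L2 = HG/ADECF/- → run H
t=12: L0/L1/L2 = G/ADECFH/- → run G
t=13: L0/L1/L2 = G/ADECFH/- → run G
t=14: L0/L1/L2 = -/ADECFHG/- → run A
t=15: L0/L1/L2 = -/ADECFHG/- → run A
t=16: L0/L1/L2 = -/ADECFHG/- → run A
t=17: L0/L1/L2 = -/ADECFHG/- → run A
t=18: L0/L1/L2 = -/DECFHG/A → run D
t=19: L0/L1/L2 = -/ECFHG/A → run E
t=20: L0/L1/L2 = -/CFHG/A → run C
t=21: L0/L1/L2 = -/FHG/A → run F
t=22: L0/L1/L2 = -/FHG/A → run F
t=23: L0/L1/L2 = -/FHG/A → run F
t=24: L0/L1/L2 = -/FHG/A → run F
t=25: L0/L1/L2 = -/HG/A → run H
t=26: L0/L1/L2 = -/HG/A → run H
t=27: L0/L1/L2 = -/HG/A → run H
t=28: L0/L1/L2 = -/HG/A → run H
t=29: L0/L1/L2 = -/G/A → run G
t=30: L0/L1/L2 = -/G/A → run G
t=31: L0/L1/L2 = -/G/A → run G
t=32: L0/L1/L2 = -/G/A → run G
t=33: L0/L1/L2 = -/-/AG → run A
t=34: L0/L1/L2 = -/-/AG → run A
t=35: L0/L1/L2 = -/-/G → run G
t=36: (idle)
t=37: (idle)
t=38: (idle)
t=39: (idle)
t=40: (idle)
t=41: (idle)
t=42: (idle)
t=43: (idle)

completion order = D, E, C, F, H, A, G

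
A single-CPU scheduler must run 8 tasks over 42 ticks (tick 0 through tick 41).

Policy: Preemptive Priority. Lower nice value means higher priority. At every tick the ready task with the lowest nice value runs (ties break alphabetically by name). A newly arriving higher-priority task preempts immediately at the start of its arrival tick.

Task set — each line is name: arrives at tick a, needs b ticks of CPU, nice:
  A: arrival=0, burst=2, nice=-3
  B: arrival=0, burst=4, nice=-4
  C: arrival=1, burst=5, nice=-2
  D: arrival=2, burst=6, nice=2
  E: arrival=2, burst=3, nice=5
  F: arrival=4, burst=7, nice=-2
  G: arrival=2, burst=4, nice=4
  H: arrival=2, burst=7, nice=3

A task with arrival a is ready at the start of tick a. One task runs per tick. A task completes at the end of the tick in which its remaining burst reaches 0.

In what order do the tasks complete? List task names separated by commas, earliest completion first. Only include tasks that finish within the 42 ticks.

t=0: ready={A,B} → run B
t=1: ready={A,B,C} → run B
t=2: ready={A,B,C,D,E,G,H} → run B
t=3: ready={A,B,C,D,E,G,H} → run B
t=4: ready={A,C,D,E,F,G,H} → run A
t=5: ready={A,C,D,E,F,G,H} → run A
t=6: ready={C,D,E,F,G,H} → run C
t=7: ready={C,D,E,F,G,H} → run C
t=8: ready={C,D,E,F,G,H} → run C
t=9: ready={C,D,E,F,G,H} → run C
t=10: ready={C,D,E,F,G,H} → run C
t=11: ready={D,E,F,G,H} → run F
t=12: ready={D,E,F,G,H} → run F
t=13: ready={D,E,F,G,H} → run F
t=14: ready={D,E,F,G,H} → run F
t=15: ready={D,E,F,G,H} → run F
t=16: ready={D,E,F,G,H} → run F
t=17: ready={D,E,F,G,H} → run F
t=18: ready={D,E,G,H} → run D
t=19: ready={D,E,G,H} → run D
t=20: ready={D,E,G,H} → run D
t=21: ready={D,E,G,H} → run D
t=22: ready={D,E,G,H} → run D
t=23: ready={D,E,G,H} → run D
t=24: ready={E,G,H} → run H
t=25: ready={E,G,H} → run H
t=26: ready={E,G,H} → run H
t=27: ready={E,G,H} → run H
t=28: ready={E,G,H} → run H
t=29: ready={E,G,H} → run H
t=30: ready={E,G,H} → run H
t=31: ready={E,G} → run G
t=32: ready={E,G} → run G
t=33: ready={E,G} → run G
t=34: ready={E,G} → run G
t=35: ready={E} → run E
t=36: ready={E} → run E
t=37: ready={E} → run E
t=38: (idle)
t=39: (idle)
t=40: (idle)
t=41: (idle)

completion order = B, A, C, F, D, H, G, E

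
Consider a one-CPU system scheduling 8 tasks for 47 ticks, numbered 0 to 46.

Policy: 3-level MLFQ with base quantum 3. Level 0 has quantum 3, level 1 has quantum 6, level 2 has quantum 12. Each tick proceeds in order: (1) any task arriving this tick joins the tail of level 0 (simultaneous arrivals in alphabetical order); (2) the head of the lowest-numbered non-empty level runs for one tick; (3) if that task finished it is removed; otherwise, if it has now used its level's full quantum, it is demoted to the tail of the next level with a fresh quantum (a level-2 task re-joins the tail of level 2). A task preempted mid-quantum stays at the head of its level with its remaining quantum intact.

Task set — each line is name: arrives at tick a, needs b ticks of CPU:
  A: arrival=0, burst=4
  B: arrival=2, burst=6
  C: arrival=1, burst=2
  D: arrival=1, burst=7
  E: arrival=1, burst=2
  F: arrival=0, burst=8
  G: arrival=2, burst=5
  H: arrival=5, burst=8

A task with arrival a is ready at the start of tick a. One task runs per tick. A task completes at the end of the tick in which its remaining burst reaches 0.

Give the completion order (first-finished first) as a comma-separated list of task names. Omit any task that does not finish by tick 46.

t=0: L0/L1/L2 = AF/-/- → run A
t=1: L0/L1/L2 = AFCDE/-/- → run A
t=2: L0/L1/L2 = AFCDEBG/-/- → run A
t=3: L0/L1/L2 = FCDEBG/A/- → run F
t=4: L0/L1/L2 = FCDEBG/A/- → run F
t=5: L0/L1/L2 = FCDEBGH/A/- → run F
t=6: L0/L1/L2 = CDEBGH/AF/- → run C
t=7: L0/L1/L2 = CDEBGH/AF/- → run C
t=8: L0/L1/L2 = DEBGH/AF/- → run D
t=9: L0/L1/L2 = DEBGH/AF/- → run D
t=10: L0/L1/L2 = DEBGH/AF/- → run D
t=11: L0/L1/L2 = EBGH/AFD/- → run E
t=12: L0/L1/L2 = EBGH/AFD/- → run E
t=13: L0/L1/L2 = BGH/AFD/- → run B
t=14: L0/L1/L2 = BGH/AFD/- → run B
t=15: L0/L1/L2 = BGH/AFD/- → run B
t=16: L0/L1/L2 = GH/AFDB/- → run G
t=17: L0/L1/L2 = GH/AFDB/- → run G
t=18: L0/L1/L2 = GH/AFDB/- → run G
t=19: L0/L1/L2 = H/AFDBG/- → run H
t=20: L0/L1/L2 = H/AFDBG/- → run H
t=21: L0/L1/L2 = H/AFDBG/- → run H
t=22: L0/L1/L2 = -/AFDBGH/- → run A
t=23: L0/L1/L2 = -/FDBGH/- → run F
t=24: L0/L1/L2 = -/FDBGH/- → run F
t=25: L0/L1/L2 = -/FDBGH/- → run F
t=26: L0/L1/L2 = -/FDBGH/- → run F
t=27: L0/L1/L2 = -/FDBGH/- → run F
t=28: L0/L1/L2 = -/DBGH/- → run D
t=29: L0/L1/L2 = -/DBGH/- → run D
t=30: L0/L1/L2 = -/DBGH/- → run D
t=31: L0/L1/L2 = -/DBGH/- → run D
t=32: L0/L1/L2 = -/BGH/- → run B
t=33: L0/L1/L2 = -/BGH/- → run B
t=34: L0/L1/L2 = -/BGH/- → run B
t=35: L0/L1/L2 = -/GH/- → run G
t=36: L0/L1/L2 = -/GH/- → run G
t=37: L0/L1/L2 = -/H/- → run H
t=38: L0/L1/L2 = -/H/- → run H
t=39: L0/L1/L2 = -/H/- → run H
t=40: L0/L1/L2 = -/H/- → run H
t=41: L0/L1/L2 = -/H/- → run H
t=42: (idle)
t=43: (idle)
t=44: (idle)
t=45: (idle)
t=46: (idle)

completion order = C, E, A, F, D, B, G, H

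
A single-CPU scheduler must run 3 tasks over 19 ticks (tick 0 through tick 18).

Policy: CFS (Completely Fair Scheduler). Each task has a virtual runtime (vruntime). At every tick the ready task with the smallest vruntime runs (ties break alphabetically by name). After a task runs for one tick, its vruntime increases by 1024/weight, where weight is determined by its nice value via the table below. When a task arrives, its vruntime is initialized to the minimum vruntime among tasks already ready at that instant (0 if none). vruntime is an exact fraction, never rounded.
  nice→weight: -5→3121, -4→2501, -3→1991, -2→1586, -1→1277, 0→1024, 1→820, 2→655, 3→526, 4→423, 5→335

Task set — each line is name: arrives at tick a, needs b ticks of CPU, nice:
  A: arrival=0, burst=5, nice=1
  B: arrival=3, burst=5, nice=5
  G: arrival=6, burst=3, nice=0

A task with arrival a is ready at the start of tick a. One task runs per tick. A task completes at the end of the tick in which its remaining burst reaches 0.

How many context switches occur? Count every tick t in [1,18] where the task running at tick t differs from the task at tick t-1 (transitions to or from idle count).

t=0: vr[A=0] → run A
t=1: vr[A=256/205] → run A
t=2: vr[A=512/205] → run A
t=3: vr[A=768/205 B=768/205] → run A
t=4: vr[A=1024/205 B=768/205] → run B
t=5: vr[A=1024/205 B=18688/2747] → run A
t=6: vr[B=18688/2747 G=18688/2747] → run B
t=7: vr[B=135424/13735 G=18688/2747] → run G
t=8: vr[B=135424/13735 G=21435/2747] → run G
t=9: vr[B=135424/13735 G=24182/2747] → run G
t=10: vr[B=135424/13735] → run B
t=11: vr[B=177408/13735] → run B
t=12: vr[B=219392/13735] → run B
t=13: (idle)
t=14: (idle)
t=15: (idle)
t=16: (idle)
t=17: (idle)
t=18: (idle)

context switches = 6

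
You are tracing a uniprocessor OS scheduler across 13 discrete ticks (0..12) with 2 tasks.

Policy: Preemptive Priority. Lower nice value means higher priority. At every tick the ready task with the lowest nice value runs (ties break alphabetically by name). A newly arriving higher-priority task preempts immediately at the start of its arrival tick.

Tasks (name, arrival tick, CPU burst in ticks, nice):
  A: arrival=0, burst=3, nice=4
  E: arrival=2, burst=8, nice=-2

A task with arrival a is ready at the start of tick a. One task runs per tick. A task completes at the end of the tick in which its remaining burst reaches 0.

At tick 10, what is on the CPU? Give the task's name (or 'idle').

t=0: ready={A} → run A
t=1: ready={A} → run A
t=2: ready={A,E} → run E
t=3: ready={A,E} → run E
t=4: ready={A,E} → run E
t=5: ready={A,E} → run E
t=6: ready={A,E} → run E
t=7: ready={A,E} → run E
t=8: ready={A,E} → run E
t=9: ready={A,E} → run E
t=10: ready={A} → run A
t=11: (idle)
t=12: (idle)

running at tick 10 = A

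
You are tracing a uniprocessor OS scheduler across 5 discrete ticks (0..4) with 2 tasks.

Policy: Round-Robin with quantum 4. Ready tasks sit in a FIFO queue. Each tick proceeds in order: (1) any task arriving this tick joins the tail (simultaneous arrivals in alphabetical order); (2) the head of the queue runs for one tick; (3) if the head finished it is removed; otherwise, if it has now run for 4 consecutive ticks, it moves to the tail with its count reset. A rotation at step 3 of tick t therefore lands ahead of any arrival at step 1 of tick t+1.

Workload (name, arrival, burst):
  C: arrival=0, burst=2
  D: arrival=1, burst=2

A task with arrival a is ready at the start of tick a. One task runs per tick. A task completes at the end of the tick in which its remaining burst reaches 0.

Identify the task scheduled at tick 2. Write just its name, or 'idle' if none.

t=0: queue=[C] q_used=0 → run C
t=1: queue=[C,D] q_used=1 → run C
t=2: queue=[D] q_used=0 → run D
t=3: queue=[D] q_used=1 → run D
t=4: (idle)

running at tick 2 = D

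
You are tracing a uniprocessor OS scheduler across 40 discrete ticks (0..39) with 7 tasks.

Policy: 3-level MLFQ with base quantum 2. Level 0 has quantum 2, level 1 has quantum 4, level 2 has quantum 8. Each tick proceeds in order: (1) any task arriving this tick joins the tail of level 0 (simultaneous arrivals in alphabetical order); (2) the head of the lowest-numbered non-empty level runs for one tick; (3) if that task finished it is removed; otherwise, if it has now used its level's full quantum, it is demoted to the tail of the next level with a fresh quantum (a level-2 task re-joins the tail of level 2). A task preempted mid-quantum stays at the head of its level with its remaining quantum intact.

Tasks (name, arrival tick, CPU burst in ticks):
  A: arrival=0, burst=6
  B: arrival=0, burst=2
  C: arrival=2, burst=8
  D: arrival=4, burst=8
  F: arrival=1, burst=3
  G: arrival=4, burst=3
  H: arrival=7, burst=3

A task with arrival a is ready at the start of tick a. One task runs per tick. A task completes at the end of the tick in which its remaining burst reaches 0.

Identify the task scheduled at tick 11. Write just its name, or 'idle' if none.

t=0: L0/L1/L2 = AB/-/- → run A
t=1: L0/L1/L2 = ABF/-/- → run A
t=2: L0/L1/L2 = BFC/A/- → run B
t=3: L0/L1/L2 = BFC/A/- → run B
t=4: L0/L1/L2 = FCDG/A/- → run F
t=5: L0/L1/L2 = FCDG/A/- → run F
t=6: L0/L1/L2 = CDG/AF/- → run C
t=7: L0/L1/L2 = CDGH/AF/- → run C
t=8: L0/L1/L2 = DGH/AFC/- → run D
t=9: L0/L1/L2 = DGH/AFC/- → run D
t=10: L0/L1/L2 = GH/AFCD/- → run G
t=11: L0/L1/L2 = GH/AFCD/- → run G
t=12: L0/L1/L2 = H/AFCDG/- → run H
t=13: L0/L1/L2 = H/AFCDG/- → run H
t=14: L0/L1/L2 = -/AFCDGH/- → run A
t=15: L0/L1/L2 = -/AFCDGH/- → run A
t=16: L0/L1/L2 = -/AFCDGH/- → run A
t=17: L0/L1/L2 = -/AFCDGH/- → run A
t=18: L0/L1/L2 = -/FCDGH/- → run F
t=19: L0/L1/L2 = -/CDGH/- → run C
t=20: L0/L1/L2 = -/CDGH/- → run C
t=21: L0/L1/L2 = -/CDGH/- → run C
t=22: L0/L1/L2 = -/CDGH/- → run C
t=23: L0/L1/L2 = -/DGH/C → run D
t=24: L0/L1/L2 = -/DGH/C → run D
t=25: L0/L1/L2 = -/DGH/C → run D
t=26: L0/L1/L2 = -/DGH/C → run D
t=27: L0/L1/L2 = -/GH/CD → run G
t=28: L0/L1/L2 = -/H/CD → run H
t=29: L0/L1/L2 = -/-/CD → run C
t=30: L0/L1/L2 = -/-/CD → run C
t=31: L0/L1/L2 = -/-/D → run D
t=32: L0/L1/L2 = -/-/D → run D
t=33: (idle)
t=34: (idle)
t=35: (idle)
t=36: (idle)
t=37: (idle)
t=38: (idle)
t=39: (idle)

running at tick 11 = G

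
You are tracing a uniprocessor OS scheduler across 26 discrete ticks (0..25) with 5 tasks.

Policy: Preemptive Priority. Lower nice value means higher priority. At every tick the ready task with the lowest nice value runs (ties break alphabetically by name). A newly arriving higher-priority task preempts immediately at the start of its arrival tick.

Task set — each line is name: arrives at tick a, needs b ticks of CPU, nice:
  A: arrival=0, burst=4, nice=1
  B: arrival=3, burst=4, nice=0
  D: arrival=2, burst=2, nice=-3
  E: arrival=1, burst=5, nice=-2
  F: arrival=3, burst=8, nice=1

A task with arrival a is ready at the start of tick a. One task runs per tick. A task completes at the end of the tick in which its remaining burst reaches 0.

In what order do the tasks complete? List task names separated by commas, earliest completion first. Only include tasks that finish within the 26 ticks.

t=0: ready={A} → run A
t=1: ready={A,E} → run E
t=2: ready={A,D,E} → run D
t=3: ready={A,B,D,E,F} → run D
t=4: ready={A,B,E,F} → run E
t=5: ready={A,B,E,F} → run E
t=6: ready={A,B,E,F} → run E
t=7: ready={A,B,E,F} → run E
t=8: ready={A,B,F} → run B
t=9: ready={A,B,F} → run B
t=10: ready={A,B,F} → run B
t=11: ready={A,B,F} → run B
t=12: ready={A,F} → run A
t=13: ready={A,F} → run A
t=14: ready={A,F} → run A
t=15: ready={F} → run F
t=16: ready={F} → run F
t=17: ready={F} → run F
t=18: ready={F} → run F
t=19: ready={F} → run F
t=20: ready={F} → run F
t=21: ready={F} → run F
t=22: ready={F} → run F
t=23: (idle)
t=24: (idle)
t=25: (idle)

completion order = D, E, B, A, F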